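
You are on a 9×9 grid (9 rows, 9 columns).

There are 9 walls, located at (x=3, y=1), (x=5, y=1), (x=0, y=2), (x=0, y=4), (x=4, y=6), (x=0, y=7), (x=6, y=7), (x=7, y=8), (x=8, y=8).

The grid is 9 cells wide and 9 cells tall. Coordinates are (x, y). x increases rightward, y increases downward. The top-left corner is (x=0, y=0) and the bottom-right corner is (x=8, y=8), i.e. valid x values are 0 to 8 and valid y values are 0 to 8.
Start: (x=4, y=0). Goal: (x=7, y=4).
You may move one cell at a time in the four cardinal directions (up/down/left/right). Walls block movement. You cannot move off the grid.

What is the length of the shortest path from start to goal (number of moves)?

BFS from (x=4, y=0) until reaching (x=7, y=4):
  Distance 0: (x=4, y=0)
  Distance 1: (x=3, y=0), (x=5, y=0), (x=4, y=1)
  Distance 2: (x=2, y=0), (x=6, y=0), (x=4, y=2)
  Distance 3: (x=1, y=0), (x=7, y=0), (x=2, y=1), (x=6, y=1), (x=3, y=2), (x=5, y=2), (x=4, y=3)
  Distance 4: (x=0, y=0), (x=8, y=0), (x=1, y=1), (x=7, y=1), (x=2, y=2), (x=6, y=2), (x=3, y=3), (x=5, y=3), (x=4, y=4)
  Distance 5: (x=0, y=1), (x=8, y=1), (x=1, y=2), (x=7, y=2), (x=2, y=3), (x=6, y=3), (x=3, y=4), (x=5, y=4), (x=4, y=5)
  Distance 6: (x=8, y=2), (x=1, y=3), (x=7, y=3), (x=2, y=4), (x=6, y=4), (x=3, y=5), (x=5, y=5)
  Distance 7: (x=0, y=3), (x=8, y=3), (x=1, y=4), (x=7, y=4), (x=2, y=5), (x=6, y=5), (x=3, y=6), (x=5, y=6)  <- goal reached here
One shortest path (7 moves): (x=4, y=0) -> (x=5, y=0) -> (x=6, y=0) -> (x=7, y=0) -> (x=7, y=1) -> (x=7, y=2) -> (x=7, y=3) -> (x=7, y=4)

Answer: Shortest path length: 7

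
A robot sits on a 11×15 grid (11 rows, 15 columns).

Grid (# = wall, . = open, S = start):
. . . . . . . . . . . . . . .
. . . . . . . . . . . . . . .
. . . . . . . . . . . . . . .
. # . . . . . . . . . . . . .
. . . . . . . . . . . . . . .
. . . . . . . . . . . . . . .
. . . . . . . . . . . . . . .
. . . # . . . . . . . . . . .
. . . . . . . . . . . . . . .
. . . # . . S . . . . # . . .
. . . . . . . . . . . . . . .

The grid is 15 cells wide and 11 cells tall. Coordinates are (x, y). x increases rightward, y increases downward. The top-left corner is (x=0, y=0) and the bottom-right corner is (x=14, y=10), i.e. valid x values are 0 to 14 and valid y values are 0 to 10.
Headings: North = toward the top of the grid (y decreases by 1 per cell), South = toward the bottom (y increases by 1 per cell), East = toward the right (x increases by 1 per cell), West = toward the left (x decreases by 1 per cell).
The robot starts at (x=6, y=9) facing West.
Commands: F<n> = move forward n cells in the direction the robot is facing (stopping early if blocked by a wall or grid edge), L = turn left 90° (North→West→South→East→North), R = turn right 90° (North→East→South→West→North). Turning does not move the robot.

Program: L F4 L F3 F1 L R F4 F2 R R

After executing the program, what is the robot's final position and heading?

Start: (x=6, y=9), facing West
  L: turn left, now facing South
  F4: move forward 1/4 (blocked), now at (x=6, y=10)
  L: turn left, now facing East
  F3: move forward 3, now at (x=9, y=10)
  F1: move forward 1, now at (x=10, y=10)
  L: turn left, now facing North
  R: turn right, now facing East
  F4: move forward 4, now at (x=14, y=10)
  F2: move forward 0/2 (blocked), now at (x=14, y=10)
  R: turn right, now facing South
  R: turn right, now facing West
Final: (x=14, y=10), facing West

Answer: Final position: (x=14, y=10), facing West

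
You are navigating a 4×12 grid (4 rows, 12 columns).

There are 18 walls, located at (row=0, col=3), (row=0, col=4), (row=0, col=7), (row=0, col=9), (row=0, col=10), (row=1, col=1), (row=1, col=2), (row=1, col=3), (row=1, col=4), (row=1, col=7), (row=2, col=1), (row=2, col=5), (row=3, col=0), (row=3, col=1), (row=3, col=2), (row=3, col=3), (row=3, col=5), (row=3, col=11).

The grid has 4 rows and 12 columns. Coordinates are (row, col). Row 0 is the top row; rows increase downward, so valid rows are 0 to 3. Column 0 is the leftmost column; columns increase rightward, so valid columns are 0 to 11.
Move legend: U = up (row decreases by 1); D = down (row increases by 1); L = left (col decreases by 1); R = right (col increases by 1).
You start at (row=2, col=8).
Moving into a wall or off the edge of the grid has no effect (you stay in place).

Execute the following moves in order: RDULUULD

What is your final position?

Start: (row=2, col=8)
  R (right): (row=2, col=8) -> (row=2, col=9)
  D (down): (row=2, col=9) -> (row=3, col=9)
  U (up): (row=3, col=9) -> (row=2, col=9)
  L (left): (row=2, col=9) -> (row=2, col=8)
  U (up): (row=2, col=8) -> (row=1, col=8)
  U (up): (row=1, col=8) -> (row=0, col=8)
  L (left): blocked, stay at (row=0, col=8)
  D (down): (row=0, col=8) -> (row=1, col=8)
Final: (row=1, col=8)

Answer: Final position: (row=1, col=8)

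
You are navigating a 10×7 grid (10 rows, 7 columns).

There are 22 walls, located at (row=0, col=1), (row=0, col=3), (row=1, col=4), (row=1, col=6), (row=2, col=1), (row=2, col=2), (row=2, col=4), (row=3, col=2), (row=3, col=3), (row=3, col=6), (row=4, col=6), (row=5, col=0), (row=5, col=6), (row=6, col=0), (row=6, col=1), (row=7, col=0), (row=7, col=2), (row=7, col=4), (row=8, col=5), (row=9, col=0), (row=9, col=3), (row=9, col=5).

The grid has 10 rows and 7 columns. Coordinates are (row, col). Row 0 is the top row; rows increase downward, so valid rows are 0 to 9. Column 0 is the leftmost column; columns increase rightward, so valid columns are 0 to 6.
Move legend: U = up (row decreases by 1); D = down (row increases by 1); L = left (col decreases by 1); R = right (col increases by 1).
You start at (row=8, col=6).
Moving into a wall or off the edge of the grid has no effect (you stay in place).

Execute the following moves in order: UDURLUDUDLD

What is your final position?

Answer: Final position: (row=7, col=5)

Derivation:
Start: (row=8, col=6)
  U (up): (row=8, col=6) -> (row=7, col=6)
  D (down): (row=7, col=6) -> (row=8, col=6)
  U (up): (row=8, col=6) -> (row=7, col=6)
  R (right): blocked, stay at (row=7, col=6)
  L (left): (row=7, col=6) -> (row=7, col=5)
  U (up): (row=7, col=5) -> (row=6, col=5)
  D (down): (row=6, col=5) -> (row=7, col=5)
  U (up): (row=7, col=5) -> (row=6, col=5)
  D (down): (row=6, col=5) -> (row=7, col=5)
  L (left): blocked, stay at (row=7, col=5)
  D (down): blocked, stay at (row=7, col=5)
Final: (row=7, col=5)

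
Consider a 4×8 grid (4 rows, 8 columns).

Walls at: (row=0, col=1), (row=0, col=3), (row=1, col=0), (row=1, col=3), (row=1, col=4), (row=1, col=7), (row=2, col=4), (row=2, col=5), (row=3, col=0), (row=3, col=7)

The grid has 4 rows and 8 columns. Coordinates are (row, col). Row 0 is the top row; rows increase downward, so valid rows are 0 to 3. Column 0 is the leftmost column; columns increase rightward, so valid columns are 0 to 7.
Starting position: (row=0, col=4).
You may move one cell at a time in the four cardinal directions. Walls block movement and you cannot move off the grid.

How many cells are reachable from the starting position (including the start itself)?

Answer: Reachable cells: 21

Derivation:
BFS flood-fill from (row=0, col=4):
  Distance 0: (row=0, col=4)
  Distance 1: (row=0, col=5)
  Distance 2: (row=0, col=6), (row=1, col=5)
  Distance 3: (row=0, col=7), (row=1, col=6)
  Distance 4: (row=2, col=6)
  Distance 5: (row=2, col=7), (row=3, col=6)
  Distance 6: (row=3, col=5)
  Distance 7: (row=3, col=4)
  Distance 8: (row=3, col=3)
  Distance 9: (row=2, col=3), (row=3, col=2)
  Distance 10: (row=2, col=2), (row=3, col=1)
  Distance 11: (row=1, col=2), (row=2, col=1)
  Distance 12: (row=0, col=2), (row=1, col=1), (row=2, col=0)
Total reachable: 21 (grid has 22 open cells total)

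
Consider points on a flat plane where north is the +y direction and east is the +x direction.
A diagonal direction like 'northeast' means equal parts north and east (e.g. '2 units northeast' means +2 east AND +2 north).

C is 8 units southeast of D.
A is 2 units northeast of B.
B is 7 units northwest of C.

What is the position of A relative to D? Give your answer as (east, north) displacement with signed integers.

Answer: A is at (east=3, north=1) relative to D.

Derivation:
Place D at the origin (east=0, north=0).
  C is 8 units southeast of D: delta (east=+8, north=-8); C at (east=8, north=-8).
  B is 7 units northwest of C: delta (east=-7, north=+7); B at (east=1, north=-1).
  A is 2 units northeast of B: delta (east=+2, north=+2); A at (east=3, north=1).
Therefore A relative to D: (east=3, north=1).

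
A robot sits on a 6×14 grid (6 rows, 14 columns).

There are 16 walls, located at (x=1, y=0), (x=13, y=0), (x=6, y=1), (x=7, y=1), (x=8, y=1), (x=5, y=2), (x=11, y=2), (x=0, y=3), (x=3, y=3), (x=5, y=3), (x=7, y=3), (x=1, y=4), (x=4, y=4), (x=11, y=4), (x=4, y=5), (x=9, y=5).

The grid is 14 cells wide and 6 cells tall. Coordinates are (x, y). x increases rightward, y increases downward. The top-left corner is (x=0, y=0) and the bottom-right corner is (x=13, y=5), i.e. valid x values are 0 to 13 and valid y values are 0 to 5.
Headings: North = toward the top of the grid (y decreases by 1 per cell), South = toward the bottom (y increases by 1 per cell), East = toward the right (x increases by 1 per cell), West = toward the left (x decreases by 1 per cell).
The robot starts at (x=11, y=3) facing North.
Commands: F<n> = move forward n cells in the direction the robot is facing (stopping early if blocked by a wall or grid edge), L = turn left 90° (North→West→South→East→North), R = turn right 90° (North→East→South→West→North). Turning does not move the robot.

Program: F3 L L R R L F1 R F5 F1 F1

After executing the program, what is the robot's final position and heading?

Start: (x=11, y=3), facing North
  F3: move forward 0/3 (blocked), now at (x=11, y=3)
  L: turn left, now facing West
  L: turn left, now facing South
  R: turn right, now facing West
  R: turn right, now facing North
  L: turn left, now facing West
  F1: move forward 1, now at (x=10, y=3)
  R: turn right, now facing North
  F5: move forward 3/5 (blocked), now at (x=10, y=0)
  F1: move forward 0/1 (blocked), now at (x=10, y=0)
  F1: move forward 0/1 (blocked), now at (x=10, y=0)
Final: (x=10, y=0), facing North

Answer: Final position: (x=10, y=0), facing North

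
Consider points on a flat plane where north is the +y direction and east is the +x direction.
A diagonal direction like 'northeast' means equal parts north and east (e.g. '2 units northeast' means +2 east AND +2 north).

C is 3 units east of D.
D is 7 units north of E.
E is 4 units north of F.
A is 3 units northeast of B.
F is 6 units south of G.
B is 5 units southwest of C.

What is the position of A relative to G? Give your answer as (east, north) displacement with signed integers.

Place G at the origin (east=0, north=0).
  F is 6 units south of G: delta (east=+0, north=-6); F at (east=0, north=-6).
  E is 4 units north of F: delta (east=+0, north=+4); E at (east=0, north=-2).
  D is 7 units north of E: delta (east=+0, north=+7); D at (east=0, north=5).
  C is 3 units east of D: delta (east=+3, north=+0); C at (east=3, north=5).
  B is 5 units southwest of C: delta (east=-5, north=-5); B at (east=-2, north=0).
  A is 3 units northeast of B: delta (east=+3, north=+3); A at (east=1, north=3).
Therefore A relative to G: (east=1, north=3).

Answer: A is at (east=1, north=3) relative to G.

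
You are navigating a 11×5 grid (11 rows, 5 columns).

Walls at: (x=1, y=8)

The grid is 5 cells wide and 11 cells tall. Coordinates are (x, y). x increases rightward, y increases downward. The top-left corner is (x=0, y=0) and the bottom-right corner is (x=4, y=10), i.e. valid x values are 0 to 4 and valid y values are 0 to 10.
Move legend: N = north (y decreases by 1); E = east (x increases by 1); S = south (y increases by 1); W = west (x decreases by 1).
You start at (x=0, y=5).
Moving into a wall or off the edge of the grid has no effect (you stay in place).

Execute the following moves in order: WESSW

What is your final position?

Start: (x=0, y=5)
  W (west): blocked, stay at (x=0, y=5)
  E (east): (x=0, y=5) -> (x=1, y=5)
  S (south): (x=1, y=5) -> (x=1, y=6)
  S (south): (x=1, y=6) -> (x=1, y=7)
  W (west): (x=1, y=7) -> (x=0, y=7)
Final: (x=0, y=7)

Answer: Final position: (x=0, y=7)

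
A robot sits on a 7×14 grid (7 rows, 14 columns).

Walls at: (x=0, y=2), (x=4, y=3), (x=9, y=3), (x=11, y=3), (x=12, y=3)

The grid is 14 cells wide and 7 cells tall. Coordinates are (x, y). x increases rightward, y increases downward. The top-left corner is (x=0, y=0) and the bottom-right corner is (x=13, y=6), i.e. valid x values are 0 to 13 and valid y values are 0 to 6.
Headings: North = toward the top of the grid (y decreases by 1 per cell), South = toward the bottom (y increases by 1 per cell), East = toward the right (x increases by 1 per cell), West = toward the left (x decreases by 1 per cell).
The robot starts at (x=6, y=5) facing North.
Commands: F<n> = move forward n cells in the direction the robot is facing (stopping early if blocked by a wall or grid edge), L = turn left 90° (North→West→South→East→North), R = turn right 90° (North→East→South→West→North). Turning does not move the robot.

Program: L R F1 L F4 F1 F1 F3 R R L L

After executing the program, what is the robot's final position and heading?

Start: (x=6, y=5), facing North
  L: turn left, now facing West
  R: turn right, now facing North
  F1: move forward 1, now at (x=6, y=4)
  L: turn left, now facing West
  F4: move forward 4, now at (x=2, y=4)
  F1: move forward 1, now at (x=1, y=4)
  F1: move forward 1, now at (x=0, y=4)
  F3: move forward 0/3 (blocked), now at (x=0, y=4)
  R: turn right, now facing North
  R: turn right, now facing East
  L: turn left, now facing North
  L: turn left, now facing West
Final: (x=0, y=4), facing West

Answer: Final position: (x=0, y=4), facing West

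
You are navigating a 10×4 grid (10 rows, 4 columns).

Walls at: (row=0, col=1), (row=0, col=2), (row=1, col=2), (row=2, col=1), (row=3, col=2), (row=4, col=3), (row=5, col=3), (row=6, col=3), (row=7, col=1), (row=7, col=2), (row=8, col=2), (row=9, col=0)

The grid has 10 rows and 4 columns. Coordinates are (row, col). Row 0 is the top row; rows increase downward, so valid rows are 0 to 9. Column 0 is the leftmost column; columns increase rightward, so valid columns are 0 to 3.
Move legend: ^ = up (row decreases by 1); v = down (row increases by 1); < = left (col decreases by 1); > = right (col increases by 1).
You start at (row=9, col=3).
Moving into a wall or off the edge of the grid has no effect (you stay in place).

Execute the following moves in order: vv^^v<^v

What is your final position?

Start: (row=9, col=3)
  v (down): blocked, stay at (row=9, col=3)
  v (down): blocked, stay at (row=9, col=3)
  ^ (up): (row=9, col=3) -> (row=8, col=3)
  ^ (up): (row=8, col=3) -> (row=7, col=3)
  v (down): (row=7, col=3) -> (row=8, col=3)
  < (left): blocked, stay at (row=8, col=3)
  ^ (up): (row=8, col=3) -> (row=7, col=3)
  v (down): (row=7, col=3) -> (row=8, col=3)
Final: (row=8, col=3)

Answer: Final position: (row=8, col=3)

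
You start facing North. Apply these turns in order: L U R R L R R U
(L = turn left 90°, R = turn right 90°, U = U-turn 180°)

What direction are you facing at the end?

Answer: Final heading: South

Derivation:
Start: North
  L (left (90° counter-clockwise)) -> West
  U (U-turn (180°)) -> East
  R (right (90° clockwise)) -> South
  R (right (90° clockwise)) -> West
  L (left (90° counter-clockwise)) -> South
  R (right (90° clockwise)) -> West
  R (right (90° clockwise)) -> North
  U (U-turn (180°)) -> South
Final: South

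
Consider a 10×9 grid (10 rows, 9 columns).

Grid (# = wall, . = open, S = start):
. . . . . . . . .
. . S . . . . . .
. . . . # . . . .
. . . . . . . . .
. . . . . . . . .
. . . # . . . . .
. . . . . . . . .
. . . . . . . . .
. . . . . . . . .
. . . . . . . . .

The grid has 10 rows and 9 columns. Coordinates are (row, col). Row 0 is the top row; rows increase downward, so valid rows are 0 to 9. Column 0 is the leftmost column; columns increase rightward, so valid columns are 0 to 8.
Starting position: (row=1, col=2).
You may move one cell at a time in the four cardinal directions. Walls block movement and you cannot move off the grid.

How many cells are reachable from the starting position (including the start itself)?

BFS flood-fill from (row=1, col=2):
  Distance 0: (row=1, col=2)
  Distance 1: (row=0, col=2), (row=1, col=1), (row=1, col=3), (row=2, col=2)
  Distance 2: (row=0, col=1), (row=0, col=3), (row=1, col=0), (row=1, col=4), (row=2, col=1), (row=2, col=3), (row=3, col=2)
  Distance 3: (row=0, col=0), (row=0, col=4), (row=1, col=5), (row=2, col=0), (row=3, col=1), (row=3, col=3), (row=4, col=2)
  Distance 4: (row=0, col=5), (row=1, col=6), (row=2, col=5), (row=3, col=0), (row=3, col=4), (row=4, col=1), (row=4, col=3), (row=5, col=2)
  Distance 5: (row=0, col=6), (row=1, col=7), (row=2, col=6), (row=3, col=5), (row=4, col=0), (row=4, col=4), (row=5, col=1), (row=6, col=2)
  Distance 6: (row=0, col=7), (row=1, col=8), (row=2, col=7), (row=3, col=6), (row=4, col=5), (row=5, col=0), (row=5, col=4), (row=6, col=1), (row=6, col=3), (row=7, col=2)
  Distance 7: (row=0, col=8), (row=2, col=8), (row=3, col=7), (row=4, col=6), (row=5, col=5), (row=6, col=0), (row=6, col=4), (row=7, col=1), (row=7, col=3), (row=8, col=2)
  Distance 8: (row=3, col=8), (row=4, col=7), (row=5, col=6), (row=6, col=5), (row=7, col=0), (row=7, col=4), (row=8, col=1), (row=8, col=3), (row=9, col=2)
  Distance 9: (row=4, col=8), (row=5, col=7), (row=6, col=6), (row=7, col=5), (row=8, col=0), (row=8, col=4), (row=9, col=1), (row=9, col=3)
  Distance 10: (row=5, col=8), (row=6, col=7), (row=7, col=6), (row=8, col=5), (row=9, col=0), (row=9, col=4)
  Distance 11: (row=6, col=8), (row=7, col=7), (row=8, col=6), (row=9, col=5)
  Distance 12: (row=7, col=8), (row=8, col=7), (row=9, col=6)
  Distance 13: (row=8, col=8), (row=9, col=7)
  Distance 14: (row=9, col=8)
Total reachable: 88 (grid has 88 open cells total)

Answer: Reachable cells: 88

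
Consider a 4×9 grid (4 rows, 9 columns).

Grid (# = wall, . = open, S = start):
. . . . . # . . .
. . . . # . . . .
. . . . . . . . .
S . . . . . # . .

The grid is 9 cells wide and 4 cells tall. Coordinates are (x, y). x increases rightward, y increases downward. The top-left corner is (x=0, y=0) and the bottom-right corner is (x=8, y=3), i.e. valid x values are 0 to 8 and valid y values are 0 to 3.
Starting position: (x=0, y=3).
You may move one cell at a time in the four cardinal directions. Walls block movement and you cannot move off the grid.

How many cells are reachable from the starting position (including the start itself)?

Answer: Reachable cells: 33

Derivation:
BFS flood-fill from (x=0, y=3):
  Distance 0: (x=0, y=3)
  Distance 1: (x=0, y=2), (x=1, y=3)
  Distance 2: (x=0, y=1), (x=1, y=2), (x=2, y=3)
  Distance 3: (x=0, y=0), (x=1, y=1), (x=2, y=2), (x=3, y=3)
  Distance 4: (x=1, y=0), (x=2, y=1), (x=3, y=2), (x=4, y=3)
  Distance 5: (x=2, y=0), (x=3, y=1), (x=4, y=2), (x=5, y=3)
  Distance 6: (x=3, y=0), (x=5, y=2)
  Distance 7: (x=4, y=0), (x=5, y=1), (x=6, y=2)
  Distance 8: (x=6, y=1), (x=7, y=2)
  Distance 9: (x=6, y=0), (x=7, y=1), (x=8, y=2), (x=7, y=3)
  Distance 10: (x=7, y=0), (x=8, y=1), (x=8, y=3)
  Distance 11: (x=8, y=0)
Total reachable: 33 (grid has 33 open cells total)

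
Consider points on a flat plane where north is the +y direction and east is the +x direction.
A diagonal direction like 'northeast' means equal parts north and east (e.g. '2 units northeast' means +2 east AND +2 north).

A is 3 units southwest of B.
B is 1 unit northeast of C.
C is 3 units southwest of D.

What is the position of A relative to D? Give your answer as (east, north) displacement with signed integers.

Place D at the origin (east=0, north=0).
  C is 3 units southwest of D: delta (east=-3, north=-3); C at (east=-3, north=-3).
  B is 1 unit northeast of C: delta (east=+1, north=+1); B at (east=-2, north=-2).
  A is 3 units southwest of B: delta (east=-3, north=-3); A at (east=-5, north=-5).
Therefore A relative to D: (east=-5, north=-5).

Answer: A is at (east=-5, north=-5) relative to D.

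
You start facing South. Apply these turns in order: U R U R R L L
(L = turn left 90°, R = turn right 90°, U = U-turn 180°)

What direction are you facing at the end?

Start: South
  U (U-turn (180°)) -> North
  R (right (90° clockwise)) -> East
  U (U-turn (180°)) -> West
  R (right (90° clockwise)) -> North
  R (right (90° clockwise)) -> East
  L (left (90° counter-clockwise)) -> North
  L (left (90° counter-clockwise)) -> West
Final: West

Answer: Final heading: West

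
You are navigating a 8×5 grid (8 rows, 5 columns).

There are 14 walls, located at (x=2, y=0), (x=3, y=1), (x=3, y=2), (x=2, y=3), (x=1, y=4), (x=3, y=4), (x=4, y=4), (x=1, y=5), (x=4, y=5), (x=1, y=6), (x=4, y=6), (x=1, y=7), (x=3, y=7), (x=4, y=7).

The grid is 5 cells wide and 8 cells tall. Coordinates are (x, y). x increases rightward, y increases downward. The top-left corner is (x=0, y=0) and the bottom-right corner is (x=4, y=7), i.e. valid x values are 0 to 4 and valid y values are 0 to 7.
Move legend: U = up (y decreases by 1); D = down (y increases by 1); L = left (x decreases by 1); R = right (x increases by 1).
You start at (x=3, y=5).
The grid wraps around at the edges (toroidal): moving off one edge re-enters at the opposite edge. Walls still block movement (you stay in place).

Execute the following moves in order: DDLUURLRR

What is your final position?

Answer: Final position: (x=2, y=4)

Derivation:
Start: (x=3, y=5)
  D (down): (x=3, y=5) -> (x=3, y=6)
  D (down): blocked, stay at (x=3, y=6)
  L (left): (x=3, y=6) -> (x=2, y=6)
  U (up): (x=2, y=6) -> (x=2, y=5)
  U (up): (x=2, y=5) -> (x=2, y=4)
  R (right): blocked, stay at (x=2, y=4)
  L (left): blocked, stay at (x=2, y=4)
  R (right): blocked, stay at (x=2, y=4)
  R (right): blocked, stay at (x=2, y=4)
Final: (x=2, y=4)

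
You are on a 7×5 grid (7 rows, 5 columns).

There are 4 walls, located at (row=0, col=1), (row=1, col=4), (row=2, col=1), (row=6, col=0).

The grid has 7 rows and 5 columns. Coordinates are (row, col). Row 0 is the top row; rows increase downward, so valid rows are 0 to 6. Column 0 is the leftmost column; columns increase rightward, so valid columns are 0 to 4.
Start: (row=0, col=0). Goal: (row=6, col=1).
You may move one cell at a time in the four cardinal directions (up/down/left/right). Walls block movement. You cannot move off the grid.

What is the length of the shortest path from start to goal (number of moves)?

BFS from (row=0, col=0) until reaching (row=6, col=1):
  Distance 0: (row=0, col=0)
  Distance 1: (row=1, col=0)
  Distance 2: (row=1, col=1), (row=2, col=0)
  Distance 3: (row=1, col=2), (row=3, col=0)
  Distance 4: (row=0, col=2), (row=1, col=3), (row=2, col=2), (row=3, col=1), (row=4, col=0)
  Distance 5: (row=0, col=3), (row=2, col=3), (row=3, col=2), (row=4, col=1), (row=5, col=0)
  Distance 6: (row=0, col=4), (row=2, col=4), (row=3, col=3), (row=4, col=2), (row=5, col=1)
  Distance 7: (row=3, col=4), (row=4, col=3), (row=5, col=2), (row=6, col=1)  <- goal reached here
One shortest path (7 moves): (row=0, col=0) -> (row=1, col=0) -> (row=2, col=0) -> (row=3, col=0) -> (row=3, col=1) -> (row=4, col=1) -> (row=5, col=1) -> (row=6, col=1)

Answer: Shortest path length: 7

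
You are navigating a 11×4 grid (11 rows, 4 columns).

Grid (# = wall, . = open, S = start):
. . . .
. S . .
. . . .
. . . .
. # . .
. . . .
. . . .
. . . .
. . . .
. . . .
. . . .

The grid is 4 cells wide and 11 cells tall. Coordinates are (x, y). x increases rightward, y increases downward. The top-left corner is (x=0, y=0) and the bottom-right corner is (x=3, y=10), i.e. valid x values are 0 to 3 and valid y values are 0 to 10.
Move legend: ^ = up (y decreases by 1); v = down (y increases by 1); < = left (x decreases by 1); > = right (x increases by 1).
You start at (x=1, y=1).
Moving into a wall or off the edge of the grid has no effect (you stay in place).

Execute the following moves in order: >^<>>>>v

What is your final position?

Answer: Final position: (x=3, y=1)

Derivation:
Start: (x=1, y=1)
  > (right): (x=1, y=1) -> (x=2, y=1)
  ^ (up): (x=2, y=1) -> (x=2, y=0)
  < (left): (x=2, y=0) -> (x=1, y=0)
  > (right): (x=1, y=0) -> (x=2, y=0)
  > (right): (x=2, y=0) -> (x=3, y=0)
  > (right): blocked, stay at (x=3, y=0)
  > (right): blocked, stay at (x=3, y=0)
  v (down): (x=3, y=0) -> (x=3, y=1)
Final: (x=3, y=1)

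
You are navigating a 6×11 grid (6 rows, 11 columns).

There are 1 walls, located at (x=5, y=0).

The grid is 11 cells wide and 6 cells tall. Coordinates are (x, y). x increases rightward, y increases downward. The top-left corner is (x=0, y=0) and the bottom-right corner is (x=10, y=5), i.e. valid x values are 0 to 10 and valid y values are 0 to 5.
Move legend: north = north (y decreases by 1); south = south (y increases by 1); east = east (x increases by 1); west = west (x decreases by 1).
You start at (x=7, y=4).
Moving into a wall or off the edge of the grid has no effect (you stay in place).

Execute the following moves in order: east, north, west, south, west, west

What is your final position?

Start: (x=7, y=4)
  east (east): (x=7, y=4) -> (x=8, y=4)
  north (north): (x=8, y=4) -> (x=8, y=3)
  west (west): (x=8, y=3) -> (x=7, y=3)
  south (south): (x=7, y=3) -> (x=7, y=4)
  west (west): (x=7, y=4) -> (x=6, y=4)
  west (west): (x=6, y=4) -> (x=5, y=4)
Final: (x=5, y=4)

Answer: Final position: (x=5, y=4)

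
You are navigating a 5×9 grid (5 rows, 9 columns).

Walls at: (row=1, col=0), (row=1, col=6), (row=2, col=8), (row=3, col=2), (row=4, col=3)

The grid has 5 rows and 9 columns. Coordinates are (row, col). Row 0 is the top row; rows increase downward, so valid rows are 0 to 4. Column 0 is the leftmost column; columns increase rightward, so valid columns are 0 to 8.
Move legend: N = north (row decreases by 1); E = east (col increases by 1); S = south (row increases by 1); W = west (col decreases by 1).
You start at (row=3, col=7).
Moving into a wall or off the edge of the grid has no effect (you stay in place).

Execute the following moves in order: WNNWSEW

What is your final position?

Answer: Final position: (row=3, col=5)

Derivation:
Start: (row=3, col=7)
  W (west): (row=3, col=7) -> (row=3, col=6)
  N (north): (row=3, col=6) -> (row=2, col=6)
  N (north): blocked, stay at (row=2, col=6)
  W (west): (row=2, col=6) -> (row=2, col=5)
  S (south): (row=2, col=5) -> (row=3, col=5)
  E (east): (row=3, col=5) -> (row=3, col=6)
  W (west): (row=3, col=6) -> (row=3, col=5)
Final: (row=3, col=5)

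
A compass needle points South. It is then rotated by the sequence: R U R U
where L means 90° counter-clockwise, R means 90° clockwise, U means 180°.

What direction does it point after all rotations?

Start: South
  R (right (90° clockwise)) -> West
  U (U-turn (180°)) -> East
  R (right (90° clockwise)) -> South
  U (U-turn (180°)) -> North
Final: North

Answer: Final heading: North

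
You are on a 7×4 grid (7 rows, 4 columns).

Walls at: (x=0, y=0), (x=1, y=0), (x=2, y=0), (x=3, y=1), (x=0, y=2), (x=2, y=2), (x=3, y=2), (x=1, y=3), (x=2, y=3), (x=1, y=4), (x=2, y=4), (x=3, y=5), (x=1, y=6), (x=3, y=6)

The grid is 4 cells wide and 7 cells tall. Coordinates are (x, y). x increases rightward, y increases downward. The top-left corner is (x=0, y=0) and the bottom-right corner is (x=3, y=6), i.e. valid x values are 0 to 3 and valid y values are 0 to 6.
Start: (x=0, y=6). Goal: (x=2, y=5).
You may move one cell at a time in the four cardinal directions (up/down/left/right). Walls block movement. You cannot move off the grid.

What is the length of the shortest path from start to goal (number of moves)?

BFS from (x=0, y=6) until reaching (x=2, y=5):
  Distance 0: (x=0, y=6)
  Distance 1: (x=0, y=5)
  Distance 2: (x=0, y=4), (x=1, y=5)
  Distance 3: (x=0, y=3), (x=2, y=5)  <- goal reached here
One shortest path (3 moves): (x=0, y=6) -> (x=0, y=5) -> (x=1, y=5) -> (x=2, y=5)

Answer: Shortest path length: 3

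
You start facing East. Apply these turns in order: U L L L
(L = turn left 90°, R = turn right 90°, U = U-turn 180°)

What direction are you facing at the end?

Answer: Final heading: North

Derivation:
Start: East
  U (U-turn (180°)) -> West
  L (left (90° counter-clockwise)) -> South
  L (left (90° counter-clockwise)) -> East
  L (left (90° counter-clockwise)) -> North
Final: North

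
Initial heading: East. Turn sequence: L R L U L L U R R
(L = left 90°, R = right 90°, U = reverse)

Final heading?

Start: East
  L (left (90° counter-clockwise)) -> North
  R (right (90° clockwise)) -> East
  L (left (90° counter-clockwise)) -> North
  U (U-turn (180°)) -> South
  L (left (90° counter-clockwise)) -> East
  L (left (90° counter-clockwise)) -> North
  U (U-turn (180°)) -> South
  R (right (90° clockwise)) -> West
  R (right (90° clockwise)) -> North
Final: North

Answer: Final heading: North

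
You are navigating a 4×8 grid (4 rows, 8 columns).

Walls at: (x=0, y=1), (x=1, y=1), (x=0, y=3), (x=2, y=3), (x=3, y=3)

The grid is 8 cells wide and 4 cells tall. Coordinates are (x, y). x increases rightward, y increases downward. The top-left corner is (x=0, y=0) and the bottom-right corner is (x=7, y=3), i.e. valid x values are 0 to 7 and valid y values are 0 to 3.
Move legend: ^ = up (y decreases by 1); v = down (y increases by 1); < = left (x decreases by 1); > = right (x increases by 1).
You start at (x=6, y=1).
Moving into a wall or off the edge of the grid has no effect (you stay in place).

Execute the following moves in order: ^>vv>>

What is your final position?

Start: (x=6, y=1)
  ^ (up): (x=6, y=1) -> (x=6, y=0)
  > (right): (x=6, y=0) -> (x=7, y=0)
  v (down): (x=7, y=0) -> (x=7, y=1)
  v (down): (x=7, y=1) -> (x=7, y=2)
  > (right): blocked, stay at (x=7, y=2)
  > (right): blocked, stay at (x=7, y=2)
Final: (x=7, y=2)

Answer: Final position: (x=7, y=2)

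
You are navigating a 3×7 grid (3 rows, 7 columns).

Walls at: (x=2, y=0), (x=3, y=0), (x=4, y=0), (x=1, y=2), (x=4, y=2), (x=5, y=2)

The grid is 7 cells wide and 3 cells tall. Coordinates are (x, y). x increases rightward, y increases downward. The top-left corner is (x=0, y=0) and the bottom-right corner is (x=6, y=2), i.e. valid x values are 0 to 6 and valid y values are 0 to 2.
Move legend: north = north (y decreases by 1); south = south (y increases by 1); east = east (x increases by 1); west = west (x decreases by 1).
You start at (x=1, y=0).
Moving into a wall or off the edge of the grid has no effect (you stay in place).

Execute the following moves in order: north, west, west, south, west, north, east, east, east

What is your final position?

Answer: Final position: (x=1, y=0)

Derivation:
Start: (x=1, y=0)
  north (north): blocked, stay at (x=1, y=0)
  west (west): (x=1, y=0) -> (x=0, y=0)
  west (west): blocked, stay at (x=0, y=0)
  south (south): (x=0, y=0) -> (x=0, y=1)
  west (west): blocked, stay at (x=0, y=1)
  north (north): (x=0, y=1) -> (x=0, y=0)
  east (east): (x=0, y=0) -> (x=1, y=0)
  east (east): blocked, stay at (x=1, y=0)
  east (east): blocked, stay at (x=1, y=0)
Final: (x=1, y=0)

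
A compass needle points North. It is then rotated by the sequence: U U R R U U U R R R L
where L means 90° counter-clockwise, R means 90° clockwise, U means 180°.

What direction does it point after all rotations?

Start: North
  U (U-turn (180°)) -> South
  U (U-turn (180°)) -> North
  R (right (90° clockwise)) -> East
  R (right (90° clockwise)) -> South
  U (U-turn (180°)) -> North
  U (U-turn (180°)) -> South
  U (U-turn (180°)) -> North
  R (right (90° clockwise)) -> East
  R (right (90° clockwise)) -> South
  R (right (90° clockwise)) -> West
  L (left (90° counter-clockwise)) -> South
Final: South

Answer: Final heading: South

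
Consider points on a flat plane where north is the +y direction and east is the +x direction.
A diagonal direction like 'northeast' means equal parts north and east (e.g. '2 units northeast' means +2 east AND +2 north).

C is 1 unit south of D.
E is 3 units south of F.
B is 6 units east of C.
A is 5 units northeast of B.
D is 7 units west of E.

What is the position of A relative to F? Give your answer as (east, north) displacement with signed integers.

Answer: A is at (east=4, north=1) relative to F.

Derivation:
Place F at the origin (east=0, north=0).
  E is 3 units south of F: delta (east=+0, north=-3); E at (east=0, north=-3).
  D is 7 units west of E: delta (east=-7, north=+0); D at (east=-7, north=-3).
  C is 1 unit south of D: delta (east=+0, north=-1); C at (east=-7, north=-4).
  B is 6 units east of C: delta (east=+6, north=+0); B at (east=-1, north=-4).
  A is 5 units northeast of B: delta (east=+5, north=+5); A at (east=4, north=1).
Therefore A relative to F: (east=4, north=1).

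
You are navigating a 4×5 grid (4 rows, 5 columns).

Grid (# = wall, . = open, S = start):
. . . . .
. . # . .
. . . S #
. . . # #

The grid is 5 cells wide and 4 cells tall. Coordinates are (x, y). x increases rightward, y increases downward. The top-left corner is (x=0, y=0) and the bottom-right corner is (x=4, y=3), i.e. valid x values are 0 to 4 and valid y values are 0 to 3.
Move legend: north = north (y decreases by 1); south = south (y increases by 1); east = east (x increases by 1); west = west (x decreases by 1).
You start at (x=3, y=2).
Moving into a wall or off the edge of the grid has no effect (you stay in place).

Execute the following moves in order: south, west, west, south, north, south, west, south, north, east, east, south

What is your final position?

Start: (x=3, y=2)
  south (south): blocked, stay at (x=3, y=2)
  west (west): (x=3, y=2) -> (x=2, y=2)
  west (west): (x=2, y=2) -> (x=1, y=2)
  south (south): (x=1, y=2) -> (x=1, y=3)
  north (north): (x=1, y=3) -> (x=1, y=2)
  south (south): (x=1, y=2) -> (x=1, y=3)
  west (west): (x=1, y=3) -> (x=0, y=3)
  south (south): blocked, stay at (x=0, y=3)
  north (north): (x=0, y=3) -> (x=0, y=2)
  east (east): (x=0, y=2) -> (x=1, y=2)
  east (east): (x=1, y=2) -> (x=2, y=2)
  south (south): (x=2, y=2) -> (x=2, y=3)
Final: (x=2, y=3)

Answer: Final position: (x=2, y=3)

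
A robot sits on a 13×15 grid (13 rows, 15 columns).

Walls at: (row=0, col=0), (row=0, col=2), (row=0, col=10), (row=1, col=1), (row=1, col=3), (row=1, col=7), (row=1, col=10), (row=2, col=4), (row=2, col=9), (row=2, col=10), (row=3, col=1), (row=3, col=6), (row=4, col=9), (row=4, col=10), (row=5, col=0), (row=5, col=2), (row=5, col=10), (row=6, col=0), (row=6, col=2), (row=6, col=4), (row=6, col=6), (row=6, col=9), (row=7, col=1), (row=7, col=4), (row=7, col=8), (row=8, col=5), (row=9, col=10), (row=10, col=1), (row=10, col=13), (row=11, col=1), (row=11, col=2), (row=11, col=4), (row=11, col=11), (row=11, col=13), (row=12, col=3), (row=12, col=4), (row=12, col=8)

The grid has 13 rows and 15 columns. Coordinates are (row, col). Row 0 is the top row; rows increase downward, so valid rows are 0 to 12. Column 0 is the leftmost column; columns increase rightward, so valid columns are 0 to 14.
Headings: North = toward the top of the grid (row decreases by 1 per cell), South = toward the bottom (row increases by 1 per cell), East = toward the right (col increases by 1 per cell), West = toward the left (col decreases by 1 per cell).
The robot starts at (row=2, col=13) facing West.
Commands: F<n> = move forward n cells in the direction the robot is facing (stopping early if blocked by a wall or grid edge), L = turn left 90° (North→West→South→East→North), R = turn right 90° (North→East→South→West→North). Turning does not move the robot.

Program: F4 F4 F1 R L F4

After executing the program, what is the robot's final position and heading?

Start: (row=2, col=13), facing West
  F4: move forward 2/4 (blocked), now at (row=2, col=11)
  F4: move forward 0/4 (blocked), now at (row=2, col=11)
  F1: move forward 0/1 (blocked), now at (row=2, col=11)
  R: turn right, now facing North
  L: turn left, now facing West
  F4: move forward 0/4 (blocked), now at (row=2, col=11)
Final: (row=2, col=11), facing West

Answer: Final position: (row=2, col=11), facing West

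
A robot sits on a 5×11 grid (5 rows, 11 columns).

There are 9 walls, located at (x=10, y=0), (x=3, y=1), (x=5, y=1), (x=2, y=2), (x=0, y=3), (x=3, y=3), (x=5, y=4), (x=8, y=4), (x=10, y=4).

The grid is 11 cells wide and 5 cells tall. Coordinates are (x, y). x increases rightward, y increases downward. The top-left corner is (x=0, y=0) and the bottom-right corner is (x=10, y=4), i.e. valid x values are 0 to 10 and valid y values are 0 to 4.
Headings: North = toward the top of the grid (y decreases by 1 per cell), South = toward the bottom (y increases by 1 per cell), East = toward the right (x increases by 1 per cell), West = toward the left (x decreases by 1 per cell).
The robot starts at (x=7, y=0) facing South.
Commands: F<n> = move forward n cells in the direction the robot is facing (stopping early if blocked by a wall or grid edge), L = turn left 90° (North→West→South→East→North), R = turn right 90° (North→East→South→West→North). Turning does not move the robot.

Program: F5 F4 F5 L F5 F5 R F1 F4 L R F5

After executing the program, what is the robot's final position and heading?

Start: (x=7, y=0), facing South
  F5: move forward 4/5 (blocked), now at (x=7, y=4)
  F4: move forward 0/4 (blocked), now at (x=7, y=4)
  F5: move forward 0/5 (blocked), now at (x=7, y=4)
  L: turn left, now facing East
  F5: move forward 0/5 (blocked), now at (x=7, y=4)
  F5: move forward 0/5 (blocked), now at (x=7, y=4)
  R: turn right, now facing South
  F1: move forward 0/1 (blocked), now at (x=7, y=4)
  F4: move forward 0/4 (blocked), now at (x=7, y=4)
  L: turn left, now facing East
  R: turn right, now facing South
  F5: move forward 0/5 (blocked), now at (x=7, y=4)
Final: (x=7, y=4), facing South

Answer: Final position: (x=7, y=4), facing South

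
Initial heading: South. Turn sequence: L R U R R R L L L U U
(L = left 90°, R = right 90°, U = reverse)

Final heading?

Start: South
  L (left (90° counter-clockwise)) -> East
  R (right (90° clockwise)) -> South
  U (U-turn (180°)) -> North
  R (right (90° clockwise)) -> East
  R (right (90° clockwise)) -> South
  R (right (90° clockwise)) -> West
  L (left (90° counter-clockwise)) -> South
  L (left (90° counter-clockwise)) -> East
  L (left (90° counter-clockwise)) -> North
  U (U-turn (180°)) -> South
  U (U-turn (180°)) -> North
Final: North

Answer: Final heading: North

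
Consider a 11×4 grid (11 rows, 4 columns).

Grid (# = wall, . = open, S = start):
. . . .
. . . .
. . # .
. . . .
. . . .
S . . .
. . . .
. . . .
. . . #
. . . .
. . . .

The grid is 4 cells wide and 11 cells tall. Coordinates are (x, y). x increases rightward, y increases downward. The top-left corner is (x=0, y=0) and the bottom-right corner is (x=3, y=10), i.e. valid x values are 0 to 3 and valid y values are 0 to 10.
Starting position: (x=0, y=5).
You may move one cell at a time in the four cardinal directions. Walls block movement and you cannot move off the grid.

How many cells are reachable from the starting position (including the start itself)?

Answer: Reachable cells: 42

Derivation:
BFS flood-fill from (x=0, y=5):
  Distance 0: (x=0, y=5)
  Distance 1: (x=0, y=4), (x=1, y=5), (x=0, y=6)
  Distance 2: (x=0, y=3), (x=1, y=4), (x=2, y=5), (x=1, y=6), (x=0, y=7)
  Distance 3: (x=0, y=2), (x=1, y=3), (x=2, y=4), (x=3, y=5), (x=2, y=6), (x=1, y=7), (x=0, y=8)
  Distance 4: (x=0, y=1), (x=1, y=2), (x=2, y=3), (x=3, y=4), (x=3, y=6), (x=2, y=7), (x=1, y=8), (x=0, y=9)
  Distance 5: (x=0, y=0), (x=1, y=1), (x=3, y=3), (x=3, y=7), (x=2, y=8), (x=1, y=9), (x=0, y=10)
  Distance 6: (x=1, y=0), (x=2, y=1), (x=3, y=2), (x=2, y=9), (x=1, y=10)
  Distance 7: (x=2, y=0), (x=3, y=1), (x=3, y=9), (x=2, y=10)
  Distance 8: (x=3, y=0), (x=3, y=10)
Total reachable: 42 (grid has 42 open cells total)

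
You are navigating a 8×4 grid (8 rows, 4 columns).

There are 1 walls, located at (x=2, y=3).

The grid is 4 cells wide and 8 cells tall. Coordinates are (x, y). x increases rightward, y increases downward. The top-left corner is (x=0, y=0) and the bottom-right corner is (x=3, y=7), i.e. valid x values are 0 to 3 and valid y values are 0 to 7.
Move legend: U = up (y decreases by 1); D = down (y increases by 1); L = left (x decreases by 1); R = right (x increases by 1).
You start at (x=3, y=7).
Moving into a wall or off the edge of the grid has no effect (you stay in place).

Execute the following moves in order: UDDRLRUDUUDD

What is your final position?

Start: (x=3, y=7)
  U (up): (x=3, y=7) -> (x=3, y=6)
  D (down): (x=3, y=6) -> (x=3, y=7)
  D (down): blocked, stay at (x=3, y=7)
  R (right): blocked, stay at (x=3, y=7)
  L (left): (x=3, y=7) -> (x=2, y=7)
  R (right): (x=2, y=7) -> (x=3, y=7)
  U (up): (x=3, y=7) -> (x=3, y=6)
  D (down): (x=3, y=6) -> (x=3, y=7)
  U (up): (x=3, y=7) -> (x=3, y=6)
  U (up): (x=3, y=6) -> (x=3, y=5)
  D (down): (x=3, y=5) -> (x=3, y=6)
  D (down): (x=3, y=6) -> (x=3, y=7)
Final: (x=3, y=7)

Answer: Final position: (x=3, y=7)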